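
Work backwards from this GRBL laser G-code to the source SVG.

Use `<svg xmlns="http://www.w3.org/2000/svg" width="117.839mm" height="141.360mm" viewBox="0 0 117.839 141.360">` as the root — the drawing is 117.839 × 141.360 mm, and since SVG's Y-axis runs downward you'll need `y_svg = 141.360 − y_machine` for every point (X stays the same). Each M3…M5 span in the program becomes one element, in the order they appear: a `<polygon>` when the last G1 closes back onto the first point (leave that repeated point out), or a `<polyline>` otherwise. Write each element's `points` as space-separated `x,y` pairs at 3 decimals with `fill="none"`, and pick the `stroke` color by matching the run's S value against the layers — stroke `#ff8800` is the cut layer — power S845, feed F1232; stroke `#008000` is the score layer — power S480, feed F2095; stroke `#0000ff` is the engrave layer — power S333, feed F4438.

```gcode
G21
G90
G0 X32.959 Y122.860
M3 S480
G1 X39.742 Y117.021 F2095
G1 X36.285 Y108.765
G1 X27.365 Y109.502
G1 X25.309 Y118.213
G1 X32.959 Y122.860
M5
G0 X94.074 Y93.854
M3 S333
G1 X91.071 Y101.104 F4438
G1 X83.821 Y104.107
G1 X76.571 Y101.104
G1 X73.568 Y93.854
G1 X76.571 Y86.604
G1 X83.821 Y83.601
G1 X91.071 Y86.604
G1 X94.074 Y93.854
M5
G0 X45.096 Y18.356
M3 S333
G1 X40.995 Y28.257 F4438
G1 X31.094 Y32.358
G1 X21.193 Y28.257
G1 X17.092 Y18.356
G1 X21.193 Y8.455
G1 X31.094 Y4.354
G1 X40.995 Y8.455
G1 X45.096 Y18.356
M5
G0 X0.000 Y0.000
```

Machine Y-up, SVG Y-down with viewBox height 141.360, so y_svg = 141.360 − y_machine; X carries over.

Run 1: power S480 maps to stroke `#008000` (score). The run returns to its start, so emit a `<polygon>` with points (Y-flipped): 32.959,18.500 39.742,24.339 36.285,32.595 27.365,31.858 25.309,23.147.

Run 2: the run's S333 means `#0000ff` (engrave). The run returns to its start, so emit a `<polygon>` with points (Y-flipped): 94.074,47.506 91.071,40.256 83.821,37.253 76.571,40.256 73.568,47.506 76.571,54.756 83.821,57.759 91.071,54.756.

Run 3: power S333 maps to stroke `#0000ff` (engrave). The run returns to its start, so emit a `<polygon>` with points (Y-flipped): 45.096,123.004 40.995,113.103 31.094,109.002 21.193,113.103 17.092,123.004 21.193,132.905 31.094,137.006 40.995,132.905.

<svg xmlns="http://www.w3.org/2000/svg" width="117.839mm" height="141.360mm" viewBox="0 0 117.839 141.360">
  <polygon points="32.959,18.500 39.742,24.339 36.285,32.595 27.365,31.858 25.309,23.147" fill="none" stroke="#008000"/>
  <polygon points="94.074,47.506 91.071,40.256 83.821,37.253 76.571,40.256 73.568,47.506 76.571,54.756 83.821,57.759 91.071,54.756" fill="none" stroke="#0000ff"/>
  <polygon points="45.096,123.004 40.995,113.103 31.094,109.002 21.193,113.103 17.092,123.004 21.193,132.905 31.094,137.006 40.995,132.905" fill="none" stroke="#0000ff"/>
</svg>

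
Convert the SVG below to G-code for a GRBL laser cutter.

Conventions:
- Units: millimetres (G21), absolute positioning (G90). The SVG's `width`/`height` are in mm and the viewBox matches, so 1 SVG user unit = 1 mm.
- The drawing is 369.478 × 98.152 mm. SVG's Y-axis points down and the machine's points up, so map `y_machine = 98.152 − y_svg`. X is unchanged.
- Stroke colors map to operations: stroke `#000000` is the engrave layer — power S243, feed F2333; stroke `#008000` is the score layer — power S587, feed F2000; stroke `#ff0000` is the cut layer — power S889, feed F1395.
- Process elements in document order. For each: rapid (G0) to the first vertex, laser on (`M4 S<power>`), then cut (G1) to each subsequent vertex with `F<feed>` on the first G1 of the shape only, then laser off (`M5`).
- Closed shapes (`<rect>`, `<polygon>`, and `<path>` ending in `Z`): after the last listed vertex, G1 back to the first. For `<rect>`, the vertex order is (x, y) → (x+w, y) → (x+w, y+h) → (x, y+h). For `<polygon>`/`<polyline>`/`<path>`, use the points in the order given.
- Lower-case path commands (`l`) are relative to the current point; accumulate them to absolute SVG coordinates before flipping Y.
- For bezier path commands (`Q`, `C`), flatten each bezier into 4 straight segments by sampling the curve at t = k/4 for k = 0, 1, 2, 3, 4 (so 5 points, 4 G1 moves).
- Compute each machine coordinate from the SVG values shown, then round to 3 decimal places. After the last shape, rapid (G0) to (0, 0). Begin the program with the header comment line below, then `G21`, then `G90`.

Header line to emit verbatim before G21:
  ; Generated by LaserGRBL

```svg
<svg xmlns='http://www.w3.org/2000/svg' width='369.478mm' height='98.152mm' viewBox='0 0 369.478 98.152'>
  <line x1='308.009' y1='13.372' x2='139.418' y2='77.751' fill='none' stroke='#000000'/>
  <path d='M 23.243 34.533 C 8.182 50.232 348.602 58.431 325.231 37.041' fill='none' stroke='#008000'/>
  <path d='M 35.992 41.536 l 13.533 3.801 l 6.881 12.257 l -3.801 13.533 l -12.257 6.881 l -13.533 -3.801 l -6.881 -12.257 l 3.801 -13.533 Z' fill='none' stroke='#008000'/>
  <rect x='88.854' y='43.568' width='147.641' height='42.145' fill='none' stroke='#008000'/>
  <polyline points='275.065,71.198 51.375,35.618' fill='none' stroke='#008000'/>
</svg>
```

viewBox `0 0 369.478 98.152` with mm width/height → 1 unit = 1 mm. Flip: y_m = 98.152 − y_svg.

**Shape 1** — `<line>` line segment, stroke `#000000` → engrave (S243, F2333). Machine vertices: (308.009,84.780) → (139.418,20.401). Open path.

**Shape 2** — `<path>` cubic bezier, stroke `#008000` → score (S587, F2000). Control points (SVG): P0=(23.243,34.533), P1=(8.182,50.232), P2=(348.602,58.431), P3=(325.231,37.041); sampled at t=k/4. Machine vertices: (23.243,63.619) → (67.361,53.596) → (177.353,48.457) → (285.787,50.271) → (325.231,61.111). Open path.

**Shape 3** — `<path>` regular polygon, stroke `#008000` → score (S587, F2000). Machine vertices: (35.992,56.616) → (49.525,52.815) → (56.406,40.558) → (52.605,27.025) → (40.348,20.144) → (26.815,23.945) → (19.934,36.202) → (23.735,49.735) → (35.992,56.616). Closed: final G1 returns to the first vertex.

**Shape 4** — `<rect>` rectangle, stroke `#008000` → score (S587, F2000). Machine vertices: (88.854,54.584) → (236.495,54.584) → (236.495,12.439) → (88.854,12.439) → (88.854,54.584). Closed: final G1 returns to the first vertex.

**Shape 5** — `<polyline>` line segment, stroke `#008000` → score (S587, F2000). Machine vertices: (275.065,26.954) → (51.375,62.534). Open path.

; Generated by LaserGRBL
G21
G90
G0 X308.009 Y84.780
M4 S243
G1 X139.418 Y20.401 F2333
M5
G0 X23.243 Y63.619
M4 S587
G1 X67.361 Y53.596 F2000
G1 X177.353 Y48.457
G1 X285.787 Y50.271
G1 X325.231 Y61.111
M5
G0 X35.992 Y56.616
M4 S587
G1 X49.525 Y52.815 F2000
G1 X56.406 Y40.558
G1 X52.605 Y27.025
G1 X40.348 Y20.144
G1 X26.815 Y23.945
G1 X19.934 Y36.202
G1 X23.735 Y49.735
G1 X35.992 Y56.616
M5
G0 X88.854 Y54.584
M4 S587
G1 X236.495 Y54.584 F2000
G1 X236.495 Y12.439
G1 X88.854 Y12.439
G1 X88.854 Y54.584
M5
G0 X275.065 Y26.954
M4 S587
G1 X51.375 Y62.534 F2000
M5
G0 X0.000 Y0.000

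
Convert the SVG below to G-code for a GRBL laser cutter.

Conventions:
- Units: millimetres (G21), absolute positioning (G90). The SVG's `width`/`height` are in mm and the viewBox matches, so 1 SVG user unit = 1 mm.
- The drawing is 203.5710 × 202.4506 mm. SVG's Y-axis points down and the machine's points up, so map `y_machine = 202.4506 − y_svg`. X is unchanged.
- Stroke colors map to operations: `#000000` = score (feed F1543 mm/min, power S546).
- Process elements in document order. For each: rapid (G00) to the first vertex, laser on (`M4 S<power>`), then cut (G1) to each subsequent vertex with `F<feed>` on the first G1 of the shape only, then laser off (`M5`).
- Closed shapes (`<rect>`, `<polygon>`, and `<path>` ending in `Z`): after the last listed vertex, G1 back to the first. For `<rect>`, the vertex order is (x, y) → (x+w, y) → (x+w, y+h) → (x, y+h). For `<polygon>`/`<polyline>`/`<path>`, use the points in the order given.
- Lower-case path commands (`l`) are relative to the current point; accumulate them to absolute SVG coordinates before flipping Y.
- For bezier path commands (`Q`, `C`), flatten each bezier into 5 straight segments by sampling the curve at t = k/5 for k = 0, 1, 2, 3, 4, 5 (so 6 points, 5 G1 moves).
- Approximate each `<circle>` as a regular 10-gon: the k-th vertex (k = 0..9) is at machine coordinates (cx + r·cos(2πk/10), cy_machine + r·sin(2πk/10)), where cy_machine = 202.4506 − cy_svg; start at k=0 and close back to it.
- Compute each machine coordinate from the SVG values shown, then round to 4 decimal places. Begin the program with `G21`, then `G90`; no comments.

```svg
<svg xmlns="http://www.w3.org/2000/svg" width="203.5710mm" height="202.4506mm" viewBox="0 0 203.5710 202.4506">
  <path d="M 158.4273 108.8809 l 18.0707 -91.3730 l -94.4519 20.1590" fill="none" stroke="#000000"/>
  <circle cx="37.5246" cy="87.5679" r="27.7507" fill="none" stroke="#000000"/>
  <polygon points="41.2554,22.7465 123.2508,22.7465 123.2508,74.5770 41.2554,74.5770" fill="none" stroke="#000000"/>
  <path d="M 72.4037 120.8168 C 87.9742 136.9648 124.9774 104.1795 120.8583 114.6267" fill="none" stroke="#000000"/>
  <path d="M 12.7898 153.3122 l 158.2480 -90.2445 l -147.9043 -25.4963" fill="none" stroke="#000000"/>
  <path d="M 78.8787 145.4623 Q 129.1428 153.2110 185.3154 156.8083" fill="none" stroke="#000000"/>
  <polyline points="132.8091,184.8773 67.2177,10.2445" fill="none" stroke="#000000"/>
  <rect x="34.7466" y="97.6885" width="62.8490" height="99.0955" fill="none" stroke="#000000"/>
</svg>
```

G21
G90
G00 X158.4273 Y93.5697
M4 S546
G1 X176.4980 Y184.9427 F1543
G1 X82.0461 Y164.7837
M5
G00 X65.2753 Y114.8827
M4 S546
G1 X59.9754 Y131.1942 F1543
G1 X46.1000 Y141.2752
G1 X28.9492 Y141.2752
G1 X15.0738 Y131.1942
G1 X9.7739 Y114.8827
G1 X15.0738 Y98.5712
G1 X28.9492 Y88.4902
G1 X46.1000 Y88.4902
G1 X59.9754 Y98.5712
G1 X65.2753 Y114.8827
M5
G00 X41.2554 Y179.7041
M4 S546
G1 X123.2508 Y179.7041 F1543
G1 X123.2508 Y127.8736
G1 X41.2554 Y127.8736
G1 X41.2554 Y179.7041
M5
G00 X72.4037 Y81.6338
M4 S546
G1 X83.8175 Y77.0797 F1543
G1 X97.3725 Y79.8456
G1 X110.0660 Y85.5076
G1 X118.8955 Y89.6416
G1 X120.8583 Y87.8239
M5
G00 X12.7898 Y49.1384
M4 S546
G1 X171.0378 Y139.3829 F1543
G1 X23.1335 Y164.8792
M5
G00 X78.8787 Y56.9883
M4 S546
G1 X99.2207 Y54.0549 F1543
G1 X120.0353 Y51.4536
G1 X141.3227 Y49.1844
G1 X163.0827 Y47.2473
G1 X185.3154 Y45.6423
M5
G00 X132.8091 Y17.5733
M4 S546
G1 X67.2177 Y192.2061 F1543
M5
G00 X34.7466 Y104.7621
M4 S546
G1 X97.5956 Y104.7621 F1543
G1 X97.5956 Y5.6666
G1 X34.7466 Y5.6666
G1 X34.7466 Y104.7621
M5

Since the viewBox matches the mm dimensions, user units are millimetres directly. The only transform is the Y-flip y_m = 202.4506 − y_svg.

Shape 1 is a open polyline drawn with `<path>`. Its stroke #000000 means score at S546, F1543. After flipping Y the toolpath is (158.4273,93.5697) → (176.4980,184.9427) → (82.0461,164.7837).

Shape 2 is a circle drawn with `<circle>`. Its stroke #000000 means score at S546, F1543. After flipping Y the toolpath is (65.2753,114.8827) → (59.9754,131.1942) → (46.1000,141.2752) → (28.9492,141.2752) → (15.0738,131.1942) → (9.7739,114.8827) → (15.0738,98.5712) → (28.9492,88.4902) → (46.1000,88.4902) → (59.9754,98.5712) → (65.2753,114.8827), returning to the start.

Shape 3 is a rectangle drawn with `<polygon>`. Its stroke #000000 means score at S546, F1543. After flipping Y the toolpath is (41.2554,179.7041) → (123.2508,179.7041) → (123.2508,127.8736) → (41.2554,127.8736) → (41.2554,179.7041), returning to the start.

Shape 4 is a cubic bezier drawn with `<path>`. Its stroke #000000 means score at S546, F1543. After flipping Y the toolpath is (72.4037,81.6338) → (83.8175,77.0797) → (97.3725,79.8456) → (110.0660,85.5076) → (118.8955,89.6416) → (120.8583,87.8239).

Shape 5 is a open polyline drawn with `<path>`. Its stroke #000000 means score at S546, F1543. After flipping Y the toolpath is (12.7898,49.1384) → (171.0378,139.3829) → (23.1335,164.8792).

Shape 6 is a quadratic bezier drawn with `<path>`. Its stroke #000000 means score at S546, F1543. After flipping Y the toolpath is (78.8787,56.9883) → (99.2207,54.0549) → (120.0353,51.4536) → (141.3227,49.1844) → (163.0827,47.2473) → (185.3154,45.6423).

Shape 7 is a line segment drawn with `<polyline>`. Its stroke #000000 means score at S546, F1543. After flipping Y the toolpath is (132.8091,17.5733) → (67.2177,192.2061).

Shape 8 is a rectangle drawn with `<rect>`. Its stroke #000000 means score at S546, F1543. After flipping Y the toolpath is (34.7466,104.7621) → (97.5956,104.7621) → (97.5956,5.6666) → (34.7466,5.6666) → (34.7466,104.7621), returning to the start.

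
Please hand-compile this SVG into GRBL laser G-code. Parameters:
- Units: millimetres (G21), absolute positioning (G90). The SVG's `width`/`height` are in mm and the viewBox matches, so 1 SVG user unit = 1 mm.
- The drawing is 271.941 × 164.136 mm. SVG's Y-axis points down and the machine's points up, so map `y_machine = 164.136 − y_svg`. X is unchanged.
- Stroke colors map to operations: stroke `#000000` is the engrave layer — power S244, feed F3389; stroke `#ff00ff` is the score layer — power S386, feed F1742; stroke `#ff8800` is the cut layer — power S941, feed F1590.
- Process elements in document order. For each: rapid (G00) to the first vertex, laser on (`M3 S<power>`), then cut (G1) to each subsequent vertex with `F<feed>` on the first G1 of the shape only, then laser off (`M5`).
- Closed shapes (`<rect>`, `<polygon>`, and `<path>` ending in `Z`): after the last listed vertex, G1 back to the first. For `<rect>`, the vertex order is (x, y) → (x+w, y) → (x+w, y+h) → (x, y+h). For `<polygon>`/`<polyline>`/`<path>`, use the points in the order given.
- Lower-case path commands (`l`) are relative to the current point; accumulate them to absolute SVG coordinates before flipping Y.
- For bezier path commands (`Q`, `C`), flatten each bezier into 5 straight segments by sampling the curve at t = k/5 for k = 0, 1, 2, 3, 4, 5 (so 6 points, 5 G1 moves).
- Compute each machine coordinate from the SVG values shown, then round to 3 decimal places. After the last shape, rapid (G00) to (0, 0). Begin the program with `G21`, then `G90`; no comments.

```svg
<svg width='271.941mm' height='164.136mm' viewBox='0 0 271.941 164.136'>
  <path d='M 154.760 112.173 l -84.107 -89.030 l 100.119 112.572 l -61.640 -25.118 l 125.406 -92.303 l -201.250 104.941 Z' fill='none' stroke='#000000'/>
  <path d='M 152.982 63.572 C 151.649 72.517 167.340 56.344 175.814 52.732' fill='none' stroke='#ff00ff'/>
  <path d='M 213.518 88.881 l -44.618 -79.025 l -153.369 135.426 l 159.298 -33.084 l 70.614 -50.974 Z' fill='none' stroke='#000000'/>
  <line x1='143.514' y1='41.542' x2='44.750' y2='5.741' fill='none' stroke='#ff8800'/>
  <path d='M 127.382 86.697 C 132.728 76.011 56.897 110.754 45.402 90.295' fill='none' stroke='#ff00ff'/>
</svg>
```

viewBox `0 0 271.941 164.136` with mm width/height → 1 unit = 1 mm. Flip: y_m = 164.136 − y_svg.

**Shape 1** — `<path>` closed polygon, stroke `#000000` → engrave (S244, F3389). Machine vertices: (154.760,51.963) → (70.653,140.993) → (170.772,28.421) → (109.132,53.539) → (234.538,145.842) → (33.288,40.901) → (154.760,51.963). Closed: final G1 returns to the first vertex.

**Shape 2** — `<path>` cubic bezier, stroke `#ff00ff` → score (S386, F1742). Control points (SVG): P0=(152.982,63.572), P1=(151.649,72.517), P2=(167.340,56.344), P3=(175.814,52.732); sampled at t=k/5. Machine vertices: (152.982,100.564) → (154.031,97.910) → (158.002,99.475) → (163.732,103.452) → (170.057,108.031) → (175.814,111.404). Open path.

**Shape 3** — `<path>` closed polygon, stroke `#000000` → engrave (S244, F3389). Machine vertices: (213.518,75.255) → (168.900,154.280) → (15.531,18.854) → (174.829,51.938) → (245.443,102.912) → (213.518,75.255). Closed: final G1 returns to the first vertex.

**Shape 4** — `<line>` line segment, stroke `#ff8800` → cut (S941, F1590). Machine vertices: (143.514,122.594) → (44.750,158.395). Open path.

**Shape 5** — `<path>` cubic bezier, stroke `#ff00ff` → score (S386, F1742). Control points (SVG): P0=(127.382,86.697), P1=(132.728,76.011), P2=(56.897,110.754), P3=(45.402,90.295); sampled at t=k/5. Machine vertices: (127.382,77.439) → (122.012,79.204) → (104.145,74.897) → (80.764,69.347) → (58.855,67.385) → (45.402,73.841). Open path.

G21
G90
G00 X154.760 Y51.963
M3 S244
G1 X70.653 Y140.993 F3389
G1 X170.772 Y28.421
G1 X109.132 Y53.539
G1 X234.538 Y145.842
G1 X33.288 Y40.901
G1 X154.760 Y51.963
M5
G00 X152.982 Y100.564
M3 S386
G1 X154.031 Y97.910 F1742
G1 X158.002 Y99.475
G1 X163.732 Y103.452
G1 X170.057 Y108.031
G1 X175.814 Y111.404
M5
G00 X213.518 Y75.255
M3 S244
G1 X168.900 Y154.280 F3389
G1 X15.531 Y18.854
G1 X174.829 Y51.938
G1 X245.443 Y102.912
G1 X213.518 Y75.255
M5
G00 X143.514 Y122.594
M3 S941
G1 X44.750 Y158.395 F1590
M5
G00 X127.382 Y77.439
M3 S386
G1 X122.012 Y79.204 F1742
G1 X104.145 Y74.897
G1 X80.764 Y69.347
G1 X58.855 Y67.385
G1 X45.402 Y73.841
M5
G00 X0.000 Y0.000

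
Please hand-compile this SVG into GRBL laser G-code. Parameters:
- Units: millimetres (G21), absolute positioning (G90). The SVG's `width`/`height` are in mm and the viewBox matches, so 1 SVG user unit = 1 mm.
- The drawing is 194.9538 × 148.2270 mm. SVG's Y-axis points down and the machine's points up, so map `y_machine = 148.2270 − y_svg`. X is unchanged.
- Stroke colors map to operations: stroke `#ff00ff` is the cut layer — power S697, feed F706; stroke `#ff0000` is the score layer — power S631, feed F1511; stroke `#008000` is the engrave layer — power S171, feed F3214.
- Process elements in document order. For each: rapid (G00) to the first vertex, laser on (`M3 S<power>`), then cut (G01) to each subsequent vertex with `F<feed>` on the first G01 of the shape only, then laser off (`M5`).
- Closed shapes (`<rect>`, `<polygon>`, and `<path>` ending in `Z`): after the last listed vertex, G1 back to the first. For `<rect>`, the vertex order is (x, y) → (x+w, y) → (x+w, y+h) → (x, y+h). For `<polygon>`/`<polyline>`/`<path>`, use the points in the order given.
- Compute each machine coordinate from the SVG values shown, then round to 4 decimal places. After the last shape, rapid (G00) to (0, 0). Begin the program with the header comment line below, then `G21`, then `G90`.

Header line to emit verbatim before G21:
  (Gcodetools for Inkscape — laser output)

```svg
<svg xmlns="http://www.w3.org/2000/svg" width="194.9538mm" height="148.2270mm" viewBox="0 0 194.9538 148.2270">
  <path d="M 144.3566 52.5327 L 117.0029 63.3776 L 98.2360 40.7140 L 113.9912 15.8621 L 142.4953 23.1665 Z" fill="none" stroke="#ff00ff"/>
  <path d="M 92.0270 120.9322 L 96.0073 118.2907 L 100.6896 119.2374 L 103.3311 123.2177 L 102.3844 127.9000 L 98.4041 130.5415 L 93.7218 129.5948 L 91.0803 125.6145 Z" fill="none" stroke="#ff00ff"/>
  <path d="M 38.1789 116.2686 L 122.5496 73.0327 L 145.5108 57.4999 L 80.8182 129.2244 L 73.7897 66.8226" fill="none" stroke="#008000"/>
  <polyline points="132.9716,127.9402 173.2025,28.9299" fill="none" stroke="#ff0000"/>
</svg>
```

(Gcodetools for Inkscape — laser output)
G21
G90
G00 X144.3566 Y95.6943
M3 S697
G01 X117.0029 Y84.8494 F706
G01 X98.2360 Y107.5130
G01 X113.9912 Y132.3649
G01 X142.4953 Y125.0605
G01 X144.3566 Y95.6943
M5
G00 X92.0270 Y27.2948
M3 S697
G01 X96.0073 Y29.9363 F706
G01 X100.6896 Y28.9896
G01 X103.3311 Y25.0093
G01 X102.3844 Y20.3270
G01 X98.4041 Y17.6855
G01 X93.7218 Y18.6322
G01 X91.0803 Y22.6125
G01 X92.0270 Y27.2948
M5
G00 X38.1789 Y31.9584
M3 S171
G01 X122.5496 Y75.1943 F3214
G01 X145.5108 Y90.7271
G01 X80.8182 Y19.0026
G01 X73.7897 Y81.4044
M5
G00 X132.9716 Y20.2868
M3 S631
G01 X173.2025 Y119.2971 F1511
M5
G00 X0.0000 Y0.0000

1 u = 1 mm; y_m = 148.2270 − y.

[1] `<path>` regular polygon, #ff00ff→cut S697 F706: (144.3566,95.6943) → (117.0029,84.8494) → (98.2360,107.5130) → (113.9912,132.3649) → (142.4953,125.0605) → (144.3566,95.6943) (closed)

[2] `<path>` regular polygon, #ff00ff→cut S697 F706: (92.0270,27.2948) → (96.0073,29.9363) → (100.6896,28.9896) → (103.3311,25.0093) → (102.3844,20.3270) → (98.4041,17.6855) → (93.7218,18.6322) → (91.0803,22.6125) → (92.0270,27.2948) (closed)

[3] `<path>` open polyline, #008000→engrave S171 F3214: (38.1789,31.9584) → (122.5496,75.1943) → (145.5108,90.7271) → (80.8182,19.0026) → (73.7897,81.4044)

[4] `<polyline>` line segment, #ff0000→score S631 F1511: (132.9716,20.2868) → (173.2025,119.2971)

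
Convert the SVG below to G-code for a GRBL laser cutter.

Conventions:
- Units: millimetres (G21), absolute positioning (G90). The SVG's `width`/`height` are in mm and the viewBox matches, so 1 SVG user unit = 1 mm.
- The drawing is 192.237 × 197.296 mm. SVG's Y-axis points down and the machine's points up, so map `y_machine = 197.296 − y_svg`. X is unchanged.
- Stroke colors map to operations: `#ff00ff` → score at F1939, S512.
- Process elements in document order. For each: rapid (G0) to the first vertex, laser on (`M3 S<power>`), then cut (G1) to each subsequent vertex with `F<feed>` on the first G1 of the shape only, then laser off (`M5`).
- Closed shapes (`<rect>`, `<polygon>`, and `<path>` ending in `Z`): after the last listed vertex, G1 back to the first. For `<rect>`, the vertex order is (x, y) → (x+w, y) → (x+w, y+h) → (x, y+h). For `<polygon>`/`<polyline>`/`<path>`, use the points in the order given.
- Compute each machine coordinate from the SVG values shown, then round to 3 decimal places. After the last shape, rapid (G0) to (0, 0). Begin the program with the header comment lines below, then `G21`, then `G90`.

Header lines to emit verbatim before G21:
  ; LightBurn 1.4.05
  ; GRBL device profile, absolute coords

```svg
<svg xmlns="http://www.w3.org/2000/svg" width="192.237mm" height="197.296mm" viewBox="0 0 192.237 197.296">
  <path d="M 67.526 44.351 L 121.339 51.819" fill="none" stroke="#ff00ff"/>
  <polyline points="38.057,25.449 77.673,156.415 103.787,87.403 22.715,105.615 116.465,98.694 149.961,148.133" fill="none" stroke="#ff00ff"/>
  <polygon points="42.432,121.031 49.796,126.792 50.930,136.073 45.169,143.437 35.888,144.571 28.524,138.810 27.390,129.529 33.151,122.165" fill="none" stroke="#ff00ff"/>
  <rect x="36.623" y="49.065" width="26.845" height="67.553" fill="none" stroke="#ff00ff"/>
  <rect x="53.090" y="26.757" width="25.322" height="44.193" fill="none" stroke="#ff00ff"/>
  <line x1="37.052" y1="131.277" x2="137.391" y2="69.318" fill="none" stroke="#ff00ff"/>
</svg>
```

Since the viewBox matches the mm dimensions, user units are millimetres directly. The only transform is the Y-flip y_m = 197.296 − y_svg.

Shape 1 is a line segment drawn with `<path>`. Its stroke #ff00ff means score at S512, F1939. After flipping Y the toolpath is (67.526,152.945) → (121.339,145.477).

Shape 2 is a open polyline drawn with `<polyline>`. Its stroke #ff00ff means score at S512, F1939. After flipping Y the toolpath is (38.057,171.847) → (77.673,40.881) → (103.787,109.893) → (22.715,91.681) → (116.465,98.602) → (149.961,49.163).

Shape 3 is a regular polygon drawn with `<polygon>`. Its stroke #ff00ff means score at S512, F1939. After flipping Y the toolpath is (42.432,76.265) → (49.796,70.504) → (50.930,61.223) → (45.169,53.859) → (35.888,52.725) → (28.524,58.486) → (27.390,67.767) → (33.151,75.131) → (42.432,76.265), returning to the start.

Shape 4 is a rectangle drawn with `<rect>`. Its stroke #ff00ff means score at S512, F1939. After flipping Y the toolpath is (36.623,148.231) → (63.468,148.231) → (63.468,80.678) → (36.623,80.678) → (36.623,148.231), returning to the start.

Shape 5 is a rectangle drawn with `<rect>`. Its stroke #ff00ff means score at S512, F1939. After flipping Y the toolpath is (53.090,170.539) → (78.412,170.539) → (78.412,126.346) → (53.090,126.346) → (53.090,170.539), returning to the start.

Shape 6 is a line segment drawn with `<line>`. Its stroke #ff00ff means score at S512, F1939. After flipping Y the toolpath is (37.052,66.019) → (137.391,127.978).

; LightBurn 1.4.05
; GRBL device profile, absolute coords
G21
G90
G0 X67.526 Y152.945
M3 S512
G1 X121.339 Y145.477 F1939
M5
G0 X38.057 Y171.847
M3 S512
G1 X77.673 Y40.881 F1939
G1 X103.787 Y109.893
G1 X22.715 Y91.681
G1 X116.465 Y98.602
G1 X149.961 Y49.163
M5
G0 X42.432 Y76.265
M3 S512
G1 X49.796 Y70.504 F1939
G1 X50.930 Y61.223
G1 X45.169 Y53.859
G1 X35.888 Y52.725
G1 X28.524 Y58.486
G1 X27.390 Y67.767
G1 X33.151 Y75.131
G1 X42.432 Y76.265
M5
G0 X36.623 Y148.231
M3 S512
G1 X63.468 Y148.231 F1939
G1 X63.468 Y80.678
G1 X36.623 Y80.678
G1 X36.623 Y148.231
M5
G0 X53.090 Y170.539
M3 S512
G1 X78.412 Y170.539 F1939
G1 X78.412 Y126.346
G1 X53.090 Y126.346
G1 X53.090 Y170.539
M5
G0 X37.052 Y66.019
M3 S512
G1 X137.391 Y127.978 F1939
M5
G0 X0.000 Y0.000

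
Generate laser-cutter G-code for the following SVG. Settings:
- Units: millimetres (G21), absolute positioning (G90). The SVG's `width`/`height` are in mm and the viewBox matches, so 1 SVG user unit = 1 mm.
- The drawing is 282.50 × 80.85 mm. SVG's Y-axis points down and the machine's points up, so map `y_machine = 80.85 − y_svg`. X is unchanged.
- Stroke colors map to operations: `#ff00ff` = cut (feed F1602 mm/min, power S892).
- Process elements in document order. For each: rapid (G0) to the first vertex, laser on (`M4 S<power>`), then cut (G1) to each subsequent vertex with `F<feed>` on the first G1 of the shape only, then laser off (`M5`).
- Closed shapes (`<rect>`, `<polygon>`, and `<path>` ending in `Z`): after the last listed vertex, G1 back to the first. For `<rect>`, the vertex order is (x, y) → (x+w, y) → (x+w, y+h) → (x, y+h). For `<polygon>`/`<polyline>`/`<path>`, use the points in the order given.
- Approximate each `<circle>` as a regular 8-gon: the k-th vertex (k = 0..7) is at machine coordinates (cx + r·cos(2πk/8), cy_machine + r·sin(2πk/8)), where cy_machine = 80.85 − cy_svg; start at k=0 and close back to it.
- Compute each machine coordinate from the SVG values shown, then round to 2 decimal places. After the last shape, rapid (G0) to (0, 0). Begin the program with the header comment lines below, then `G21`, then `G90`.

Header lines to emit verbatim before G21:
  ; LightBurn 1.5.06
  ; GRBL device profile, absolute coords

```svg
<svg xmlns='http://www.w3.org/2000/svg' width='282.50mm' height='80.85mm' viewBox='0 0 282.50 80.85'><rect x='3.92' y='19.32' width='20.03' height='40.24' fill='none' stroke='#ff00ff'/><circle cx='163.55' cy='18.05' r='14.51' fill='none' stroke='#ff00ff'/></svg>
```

; LightBurn 1.5.06
; GRBL device profile, absolute coords
G21
G90
G0 X3.92 Y61.53
M4 S892
G1 X23.95 Y61.53 F1602
G1 X23.95 Y21.29
G1 X3.92 Y21.29
G1 X3.92 Y61.53
M5
G0 X178.06 Y62.80
M4 S892
G1 X173.81 Y73.06 F1602
G1 X163.55 Y77.31
G1 X153.29 Y73.06
G1 X149.04 Y62.80
G1 X153.29 Y52.54
G1 X163.55 Y48.29
G1 X173.81 Y52.54
G1 X178.06 Y62.80
M5
G0 X0.00 Y0.00

1 u = 1 mm; y_m = 80.85 − y.

[1] `<rect>` rectangle, #ff00ff→cut S892 F1602: (3.92,61.53) → (23.95,61.53) → (23.95,21.29) → (3.92,21.29) → (3.92,61.53) (closed)

[2] `<circle>` circle, #ff00ff→cut S892 F1602: (178.06,62.80) → (173.81,73.06) → (163.55,77.31) → (153.29,73.06) → (149.04,62.80) → (153.29,52.54) → (163.55,48.29) → (173.81,52.54) → (178.06,62.80) (closed)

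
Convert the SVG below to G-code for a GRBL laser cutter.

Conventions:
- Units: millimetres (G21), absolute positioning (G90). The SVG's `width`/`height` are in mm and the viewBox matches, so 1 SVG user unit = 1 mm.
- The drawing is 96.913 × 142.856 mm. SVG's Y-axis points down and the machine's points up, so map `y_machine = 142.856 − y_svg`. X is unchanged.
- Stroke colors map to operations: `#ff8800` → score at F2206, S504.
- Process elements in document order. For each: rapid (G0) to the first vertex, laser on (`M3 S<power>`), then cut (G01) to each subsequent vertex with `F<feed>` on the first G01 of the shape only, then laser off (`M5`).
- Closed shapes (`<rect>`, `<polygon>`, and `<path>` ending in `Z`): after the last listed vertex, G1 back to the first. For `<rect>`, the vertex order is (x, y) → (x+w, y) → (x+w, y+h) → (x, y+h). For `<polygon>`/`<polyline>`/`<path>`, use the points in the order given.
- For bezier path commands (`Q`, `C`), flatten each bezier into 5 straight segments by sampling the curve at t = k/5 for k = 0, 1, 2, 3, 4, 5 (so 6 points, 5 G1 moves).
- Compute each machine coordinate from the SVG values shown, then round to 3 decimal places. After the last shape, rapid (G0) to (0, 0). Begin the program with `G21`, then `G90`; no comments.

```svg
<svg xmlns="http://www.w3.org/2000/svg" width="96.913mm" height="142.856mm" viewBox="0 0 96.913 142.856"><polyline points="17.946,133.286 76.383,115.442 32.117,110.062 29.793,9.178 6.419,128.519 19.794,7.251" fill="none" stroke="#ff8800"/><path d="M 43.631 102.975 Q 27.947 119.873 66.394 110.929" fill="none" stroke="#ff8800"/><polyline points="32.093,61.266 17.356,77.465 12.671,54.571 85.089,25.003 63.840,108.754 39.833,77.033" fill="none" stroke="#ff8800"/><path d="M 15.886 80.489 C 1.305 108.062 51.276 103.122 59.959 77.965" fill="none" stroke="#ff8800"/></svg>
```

G21
G90
G0 X17.946 Y9.570
M3 S504
G01 X76.383 Y27.414 F2206
G01 X32.117 Y32.794
G01 X29.793 Y133.678
G01 X6.419 Y14.337
G01 X19.794 Y135.605
M5
G0 X43.631 Y39.881
M3 S504
G01 X39.523 Y34.155 F2206
G01 X39.745 Y30.497
G01 X44.297 Y28.907
G01 X53.180 Y29.383
G01 X66.394 Y31.927
M5
G0 X32.093 Y81.590
M3 S504
G01 X17.356 Y65.391 F2206
G01 X12.671 Y88.285
G01 X85.089 Y117.853
G01 X63.840 Y34.102
G01 X39.833 Y65.823
M5
G0 X15.886 Y62.367
M3 S504
G01 X14.037 Y49.626 F2206
G01 X22.600 Y44.099
G01 X36.495 Y45.194
G01 X50.641 Y52.321
G01 X59.959 Y64.891
M5
G0 X0.000 Y0.000

viewBox `0 0 96.913 142.856` with mm width/height → 1 unit = 1 mm. Flip: y_m = 142.856 − y_svg.

**Shape 1** — `<polyline>` open polyline, stroke `#ff8800` → score (S504, F2206). Machine vertices: (17.946,9.570) → (76.383,27.414) → (32.117,32.794) → (29.793,133.678) → (6.419,14.337) → (19.794,135.605). Open path.

**Shape 2** — `<path>` quadratic bezier, stroke `#ff8800` → score (S504, F2206). Control points (SVG): P0=(43.631,102.975), P1=(27.947,119.873), P2=(66.394,110.929); sampled at t=k/5. Machine vertices: (43.631,39.881) → (39.523,34.155) → (39.745,30.497) → (44.297,28.907) → (53.180,29.383) → (66.394,31.927). Open path.

**Shape 3** — `<polyline>` open polyline, stroke `#ff8800` → score (S504, F2206). Machine vertices: (32.093,81.590) → (17.356,65.391) → (12.671,88.285) → (85.089,117.853) → (63.840,34.102) → (39.833,65.823). Open path.

**Shape 4** — `<path>` cubic bezier, stroke `#ff8800` → score (S504, F2206). Control points (SVG): P0=(15.886,80.489), P1=(1.305,108.062), P2=(51.276,103.122), P3=(59.959,77.965); sampled at t=k/5. Machine vertices: (15.886,62.367) → (14.037,49.626) → (22.600,44.099) → (36.495,45.194) → (50.641,52.321) → (59.959,64.891). Open path.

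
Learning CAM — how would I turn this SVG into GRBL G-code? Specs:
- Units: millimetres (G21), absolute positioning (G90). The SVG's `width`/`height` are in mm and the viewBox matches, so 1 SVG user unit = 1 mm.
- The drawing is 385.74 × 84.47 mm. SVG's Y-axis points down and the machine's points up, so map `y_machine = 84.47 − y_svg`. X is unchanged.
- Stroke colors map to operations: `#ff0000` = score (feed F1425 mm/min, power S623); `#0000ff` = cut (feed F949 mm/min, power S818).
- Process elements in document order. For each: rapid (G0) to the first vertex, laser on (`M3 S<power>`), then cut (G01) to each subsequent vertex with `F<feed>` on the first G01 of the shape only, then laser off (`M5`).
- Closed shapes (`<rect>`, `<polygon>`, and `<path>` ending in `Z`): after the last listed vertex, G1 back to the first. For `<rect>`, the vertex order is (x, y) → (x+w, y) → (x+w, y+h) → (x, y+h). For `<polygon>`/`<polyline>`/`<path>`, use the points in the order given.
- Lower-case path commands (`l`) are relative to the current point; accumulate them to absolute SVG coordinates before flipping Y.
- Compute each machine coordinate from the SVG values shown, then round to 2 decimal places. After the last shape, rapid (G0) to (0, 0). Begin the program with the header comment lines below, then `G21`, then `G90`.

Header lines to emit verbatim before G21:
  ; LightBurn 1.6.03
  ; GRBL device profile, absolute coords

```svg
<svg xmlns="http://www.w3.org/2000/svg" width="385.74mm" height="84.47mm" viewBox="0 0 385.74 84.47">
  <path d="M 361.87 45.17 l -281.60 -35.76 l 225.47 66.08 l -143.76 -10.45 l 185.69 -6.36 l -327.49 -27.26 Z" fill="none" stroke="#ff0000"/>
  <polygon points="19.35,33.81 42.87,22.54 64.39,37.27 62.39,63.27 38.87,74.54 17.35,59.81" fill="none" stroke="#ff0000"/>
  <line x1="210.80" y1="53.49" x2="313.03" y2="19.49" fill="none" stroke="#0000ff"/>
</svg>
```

1 u = 1 mm; y_m = 84.47 − y.

[1] `<path>` closed polygon, #ff0000→score S623 F1425: (361.87,39.30) → (80.27,75.06) → (305.74,8.98) → (161.98,19.43) → (347.67,25.79) → (20.18,53.05) → (361.87,39.30) (closed)

[2] `<polygon>` regular polygon, #ff0000→score S623 F1425: (19.35,50.66) → (42.87,61.93) → (64.39,47.20) → (62.39,21.20) → (38.87,9.93) → (17.35,24.66) → (19.35,50.66) (closed)

[3] `<line>` line segment, #0000ff→cut S818 F949: (210.80,30.98) → (313.03,64.98)

; LightBurn 1.6.03
; GRBL device profile, absolute coords
G21
G90
G0 X361.87 Y39.30
M3 S623
G01 X80.27 Y75.06 F1425
G01 X305.74 Y8.98
G01 X161.98 Y19.43
G01 X347.67 Y25.79
G01 X20.18 Y53.05
G01 X361.87 Y39.30
M5
G0 X19.35 Y50.66
M3 S623
G01 X42.87 Y61.93 F1425
G01 X64.39 Y47.20
G01 X62.39 Y21.20
G01 X38.87 Y9.93
G01 X17.35 Y24.66
G01 X19.35 Y50.66
M5
G0 X210.80 Y30.98
M3 S818
G01 X313.03 Y64.98 F949
M5
G0 X0.00 Y0.00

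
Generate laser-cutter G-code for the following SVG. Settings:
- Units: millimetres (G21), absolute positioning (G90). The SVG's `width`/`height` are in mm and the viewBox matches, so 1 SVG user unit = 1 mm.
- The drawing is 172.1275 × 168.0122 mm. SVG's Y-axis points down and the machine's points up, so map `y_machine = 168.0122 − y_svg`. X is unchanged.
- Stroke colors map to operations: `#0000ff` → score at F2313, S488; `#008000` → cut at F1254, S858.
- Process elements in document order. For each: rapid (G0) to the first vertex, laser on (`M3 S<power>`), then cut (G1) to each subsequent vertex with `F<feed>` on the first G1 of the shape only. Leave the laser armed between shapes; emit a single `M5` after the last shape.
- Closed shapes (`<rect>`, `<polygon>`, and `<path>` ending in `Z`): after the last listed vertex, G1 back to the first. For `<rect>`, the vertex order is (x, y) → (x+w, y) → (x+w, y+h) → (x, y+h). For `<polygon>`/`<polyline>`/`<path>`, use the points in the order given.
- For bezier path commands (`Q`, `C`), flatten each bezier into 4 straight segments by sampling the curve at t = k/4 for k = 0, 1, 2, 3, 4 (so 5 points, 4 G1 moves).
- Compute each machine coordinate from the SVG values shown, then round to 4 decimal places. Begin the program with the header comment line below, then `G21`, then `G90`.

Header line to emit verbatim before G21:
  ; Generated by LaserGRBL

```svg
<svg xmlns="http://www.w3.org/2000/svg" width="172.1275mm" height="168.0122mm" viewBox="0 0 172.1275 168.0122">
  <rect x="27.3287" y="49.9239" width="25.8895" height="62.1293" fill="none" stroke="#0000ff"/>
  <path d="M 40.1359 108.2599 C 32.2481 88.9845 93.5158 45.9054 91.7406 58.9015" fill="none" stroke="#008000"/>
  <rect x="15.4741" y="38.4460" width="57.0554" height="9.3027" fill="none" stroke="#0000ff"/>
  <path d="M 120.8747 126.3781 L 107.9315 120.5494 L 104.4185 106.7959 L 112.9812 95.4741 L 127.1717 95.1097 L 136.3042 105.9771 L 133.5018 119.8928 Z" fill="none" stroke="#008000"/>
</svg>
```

viewBox `0 0 172.1275 168.0122` with mm width/height → 1 unit = 1 mm. Flip: y_m = 168.0122 − y_svg.

**Shape 1** — `<rect>` rectangle, stroke `#0000ff` → score (S488, F2313). Machine vertices: (27.3287,118.0883) → (53.2182,118.0883) → (53.2182,55.9590) → (27.3287,55.9590) → (27.3287,118.0883). Closed: final G1 returns to the first vertex.

**Shape 2** — `<path>` cubic bezier, stroke `#008000` → cut (S858, F1254). Control points (SVG): P0=(40.1359,108.2599), P1=(32.2481,88.9845), P2=(93.5158,45.9054), P3=(91.7406,58.9015); sampled at t=k/4. Machine vertices: (40.1359,59.7523) → (45.1211,77.4239) → (63.6460,96.5333) → (83.3171,109.5918) → (91.7406,109.1107). Open path.

**Shape 3** — `<rect>` rectangle, stroke `#0000ff` → score (S488, F2313). Machine vertices: (15.4741,129.5662) → (72.5295,129.5662) → (72.5295,120.2635) → (15.4741,120.2635) → (15.4741,129.5662). Closed: final G1 returns to the first vertex.

**Shape 4** — `<path>` regular polygon, stroke `#008000` → cut (S858, F1254). Machine vertices: (120.8747,41.6341) → (107.9315,47.4628) → (104.4185,61.2163) → (112.9812,72.5381) → (127.1717,72.9025) → (136.3042,62.0351) → (133.5018,48.1194) → (120.8747,41.6341). Closed: final G1 returns to the first vertex.

; Generated by LaserGRBL
G21
G90
G0 X27.3287 Y118.0883
M3 S488
G1 X53.2182 Y118.0883 F2313
G1 X53.2182 Y55.9590
G1 X27.3287 Y55.9590
G1 X27.3287 Y118.0883
G0 X40.1359 Y59.7523
M3 S858
G1 X45.1211 Y77.4239 F1254
G1 X63.6460 Y96.5333
G1 X83.3171 Y109.5918
G1 X91.7406 Y109.1107
G0 X15.4741 Y129.5662
M3 S488
G1 X72.5295 Y129.5662 F2313
G1 X72.5295 Y120.2635
G1 X15.4741 Y120.2635
G1 X15.4741 Y129.5662
G0 X120.8747 Y41.6341
M3 S858
G1 X107.9315 Y47.4628 F1254
G1 X104.4185 Y61.2163
G1 X112.9812 Y72.5381
G1 X127.1717 Y72.9025
G1 X136.3042 Y62.0351
G1 X133.5018 Y48.1194
G1 X120.8747 Y41.6341
M5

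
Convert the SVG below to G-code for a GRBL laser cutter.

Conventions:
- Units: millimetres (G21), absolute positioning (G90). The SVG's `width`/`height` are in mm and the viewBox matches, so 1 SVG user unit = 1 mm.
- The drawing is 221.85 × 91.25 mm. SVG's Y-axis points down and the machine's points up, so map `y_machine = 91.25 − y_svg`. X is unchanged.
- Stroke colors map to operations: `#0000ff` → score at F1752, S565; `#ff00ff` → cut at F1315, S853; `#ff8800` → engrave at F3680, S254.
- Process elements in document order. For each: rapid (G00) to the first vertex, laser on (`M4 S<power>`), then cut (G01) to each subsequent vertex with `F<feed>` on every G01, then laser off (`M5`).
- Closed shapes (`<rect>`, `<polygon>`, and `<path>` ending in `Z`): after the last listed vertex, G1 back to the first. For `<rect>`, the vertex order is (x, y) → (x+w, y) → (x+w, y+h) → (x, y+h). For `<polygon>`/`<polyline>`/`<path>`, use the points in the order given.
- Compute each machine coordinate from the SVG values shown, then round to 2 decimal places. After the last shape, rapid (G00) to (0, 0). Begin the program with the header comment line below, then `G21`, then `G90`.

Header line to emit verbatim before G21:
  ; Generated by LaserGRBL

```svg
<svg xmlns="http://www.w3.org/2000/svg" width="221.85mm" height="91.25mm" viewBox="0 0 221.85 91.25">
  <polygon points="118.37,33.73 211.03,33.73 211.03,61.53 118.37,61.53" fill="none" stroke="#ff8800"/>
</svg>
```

; Generated by LaserGRBL
G21
G90
G00 X118.37 Y57.52
M4 S254
G01 X211.03 Y57.52 F3680
G01 X211.03 Y29.72 F3680
G01 X118.37 Y29.72 F3680
G01 X118.37 Y57.52 F3680
M5
G00 X0.00 Y0.00

viewBox `0 0 221.85 91.25` with mm width/height → 1 unit = 1 mm. Flip: y_m = 91.25 − y_svg.

**Shape 1** — `<polygon>` rectangle, stroke `#ff8800` → engrave (S254, F3680). Machine vertices: (118.37,57.52) → (211.03,57.52) → (211.03,29.72) → (118.37,29.72) → (118.37,57.52). Closed: final G1 returns to the first vertex.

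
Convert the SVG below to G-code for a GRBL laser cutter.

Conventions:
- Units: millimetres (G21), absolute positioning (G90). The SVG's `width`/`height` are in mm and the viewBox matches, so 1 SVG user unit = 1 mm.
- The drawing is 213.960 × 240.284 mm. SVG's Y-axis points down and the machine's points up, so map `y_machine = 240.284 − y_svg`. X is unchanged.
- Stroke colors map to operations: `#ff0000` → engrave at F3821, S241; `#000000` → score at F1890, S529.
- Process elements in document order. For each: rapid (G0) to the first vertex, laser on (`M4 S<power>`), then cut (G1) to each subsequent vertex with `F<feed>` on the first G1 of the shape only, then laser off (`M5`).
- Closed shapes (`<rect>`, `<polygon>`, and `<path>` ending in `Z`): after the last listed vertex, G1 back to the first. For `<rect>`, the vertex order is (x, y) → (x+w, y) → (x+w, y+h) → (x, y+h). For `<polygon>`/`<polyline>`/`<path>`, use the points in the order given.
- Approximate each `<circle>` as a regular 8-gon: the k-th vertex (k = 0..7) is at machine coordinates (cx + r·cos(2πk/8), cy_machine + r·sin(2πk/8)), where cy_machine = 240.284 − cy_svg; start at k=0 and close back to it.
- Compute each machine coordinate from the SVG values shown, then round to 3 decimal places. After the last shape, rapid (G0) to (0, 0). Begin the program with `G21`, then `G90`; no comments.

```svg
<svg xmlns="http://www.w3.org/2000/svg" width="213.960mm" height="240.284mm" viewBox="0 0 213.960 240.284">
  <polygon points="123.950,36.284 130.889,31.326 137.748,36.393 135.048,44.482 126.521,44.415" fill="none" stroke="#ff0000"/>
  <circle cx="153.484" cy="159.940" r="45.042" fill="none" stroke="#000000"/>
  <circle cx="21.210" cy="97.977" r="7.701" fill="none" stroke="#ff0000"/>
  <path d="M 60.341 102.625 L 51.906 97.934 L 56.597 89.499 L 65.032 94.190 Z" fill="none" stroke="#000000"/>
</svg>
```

1 u = 1 mm; y_m = 240.284 − y.

[1] `<polygon>` regular polygon, #ff0000→engrave S241 F3821: (123.950,204.000) → (130.889,208.958) → (137.748,203.891) → (135.048,195.802) → (126.521,195.869) → (123.950,204.000) (closed)

[2] `<circle>` circle, #000000→score S529 F1890: (198.526,80.344) → (185.334,112.194) → (153.484,125.386) → (121.634,112.194) → (108.442,80.344) → (121.634,48.494) → (153.484,35.302) → (185.334,48.494) → (198.526,80.344) (closed)

[3] `<circle>` circle, #ff0000→engrave S241 F3821: (28.911,142.307) → (26.655,147.752) → (21.210,150.008) → (15.765,147.752) → (13.509,142.307) → (15.765,136.862) → (21.210,134.606) → (26.655,136.862) → (28.911,142.307) (closed)

[4] `<path>` regular polygon, #000000→score S529 F1890: (60.341,137.659) → (51.906,142.350) → (56.597,150.785) → (65.032,146.094) → (60.341,137.659) (closed)

G21
G90
G0 X123.950 Y204.000
M4 S241
G1 X130.889 Y208.958 F3821
G1 X137.748 Y203.891
G1 X135.048 Y195.802
G1 X126.521 Y195.869
G1 X123.950 Y204.000
M5
G0 X198.526 Y80.344
M4 S529
G1 X185.334 Y112.194 F1890
G1 X153.484 Y125.386
G1 X121.634 Y112.194
G1 X108.442 Y80.344
G1 X121.634 Y48.494
G1 X153.484 Y35.302
G1 X185.334 Y48.494
G1 X198.526 Y80.344
M5
G0 X28.911 Y142.307
M4 S241
G1 X26.655 Y147.752 F3821
G1 X21.210 Y150.008
G1 X15.765 Y147.752
G1 X13.509 Y142.307
G1 X15.765 Y136.862
G1 X21.210 Y134.606
G1 X26.655 Y136.862
G1 X28.911 Y142.307
M5
G0 X60.341 Y137.659
M4 S529
G1 X51.906 Y142.350 F1890
G1 X56.597 Y150.785
G1 X65.032 Y146.094
G1 X60.341 Y137.659
M5
G0 X0.000 Y0.000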